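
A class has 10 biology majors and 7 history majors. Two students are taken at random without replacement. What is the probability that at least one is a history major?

P(no history majors) = 10/17 × 9/16 = 90/272 = 45/136.
P(at least one) = 1 − 45/136 = 91/136.

91/136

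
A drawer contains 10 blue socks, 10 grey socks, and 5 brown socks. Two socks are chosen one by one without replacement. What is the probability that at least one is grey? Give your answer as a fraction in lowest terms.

13/20

P(no grey) = 15/25 × 14/24 = 210/600 = 7/20.
P(at least one) = 1 − 7/20 = 13/20.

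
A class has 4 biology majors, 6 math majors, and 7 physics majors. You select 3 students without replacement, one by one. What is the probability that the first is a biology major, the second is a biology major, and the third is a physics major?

7/340

Chain rule:
P = 4/17 × 3/16 × 7/15 = 84/4080 = 7/340.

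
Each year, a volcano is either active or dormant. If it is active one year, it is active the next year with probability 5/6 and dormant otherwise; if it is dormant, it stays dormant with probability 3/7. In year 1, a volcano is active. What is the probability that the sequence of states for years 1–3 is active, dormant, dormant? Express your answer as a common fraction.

Year 1 is given. For each transition, use the conditional probability from the current state:
P(dormant | active) = 1/6; P(dormant | dormant) = 3/7.
P = 1/6 × 3/7 = 3/42 = 1/14.

1/14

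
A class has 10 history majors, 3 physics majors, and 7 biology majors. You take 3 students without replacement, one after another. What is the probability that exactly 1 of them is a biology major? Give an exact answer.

91/190

One ordering (a biology major drawn first) has probability 7/20 × 13/19 × 12/18 = 1092/6840 = 91/570.
There are C(3,1) = 3 such orderings, each equally likely, so P = 3 × 91/570 = 91/190.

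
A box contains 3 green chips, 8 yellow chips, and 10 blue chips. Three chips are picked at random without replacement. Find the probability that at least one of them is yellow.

522/665

P(no yellow) = 13/21 × 12/20 × 11/19 = 1716/7980 = 143/665.
P(at least one) = 1 − 143/665 = 522/665.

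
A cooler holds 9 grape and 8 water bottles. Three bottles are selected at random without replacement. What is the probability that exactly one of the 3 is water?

One ordering (water drawn first) has probability 8/17 × 9/16 × 8/15 = 576/4080 = 12/85.
There are C(3,1) = 3 such orderings, each equally likely, so P = 3 × 12/85 = 36/85.

36/85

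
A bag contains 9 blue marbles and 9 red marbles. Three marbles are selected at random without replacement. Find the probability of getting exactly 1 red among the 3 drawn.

One ordering (red drawn first) has probability 9/18 × 9/17 × 8/16 = 648/4896 = 9/68.
There are C(3,1) = 3 such orderings, each equally likely, so P = 3 × 9/68 = 27/68.

27/68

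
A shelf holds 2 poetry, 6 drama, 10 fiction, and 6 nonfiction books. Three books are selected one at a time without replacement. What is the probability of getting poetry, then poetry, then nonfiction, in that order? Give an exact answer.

Each draw changes the counts, so multiply the conditional probabilities along the sequence:
P = 2/24 × 1/23 × 6/22 = 12/12144 = 1/1012.

1/1012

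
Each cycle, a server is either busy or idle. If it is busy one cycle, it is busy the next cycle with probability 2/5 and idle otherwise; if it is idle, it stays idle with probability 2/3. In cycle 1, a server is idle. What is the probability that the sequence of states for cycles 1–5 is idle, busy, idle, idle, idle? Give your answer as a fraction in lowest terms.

Cycle 1 is given. For each transition, use the conditional probability from the current state:
P(busy | idle) = 1/3; P(idle | busy) = 3/5; P(idle | idle) = 2/3; P(idle | idle) = 2/3.
P = 1/3 × 3/5 × 2/3 × 2/3 = 12/135 = 4/45.

4/45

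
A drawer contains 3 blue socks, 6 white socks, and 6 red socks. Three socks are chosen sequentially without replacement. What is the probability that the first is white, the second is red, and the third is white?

Multiply the probability of each draw given the previous ones:
P = 6/15 × 6/14 × 5/13 = 180/2730 = 6/91.

6/91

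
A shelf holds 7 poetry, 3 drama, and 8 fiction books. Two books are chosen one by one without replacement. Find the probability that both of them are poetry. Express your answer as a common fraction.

7/51

P(every draw is poetry) = 7/18 × 6/17 = 42/306 = 7/51.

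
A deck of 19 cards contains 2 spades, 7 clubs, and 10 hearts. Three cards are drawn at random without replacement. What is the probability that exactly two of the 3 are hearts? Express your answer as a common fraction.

135/323

One ordering (hearts drawn first) has probability 10/19 × 9/18 × 9/17 = 810/5814 = 45/323.
There are C(3,2) = 3 such orderings, each equally likely, so P = 3 × 45/323 = 135/323.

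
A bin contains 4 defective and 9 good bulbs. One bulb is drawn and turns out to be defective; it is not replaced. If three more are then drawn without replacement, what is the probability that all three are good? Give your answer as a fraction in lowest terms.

21/55

After the first draw, 9 of the remaining 12 bulbs are good.
P = 9/12 × 8/11 × 7/10 = 504/1320 = 21/55.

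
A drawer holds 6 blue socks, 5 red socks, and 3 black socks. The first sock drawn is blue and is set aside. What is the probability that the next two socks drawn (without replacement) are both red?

5/39

After the first draw, 5 of the remaining 13 socks are red.
P = 5/13 × 4/12 = 20/156 = 5/39.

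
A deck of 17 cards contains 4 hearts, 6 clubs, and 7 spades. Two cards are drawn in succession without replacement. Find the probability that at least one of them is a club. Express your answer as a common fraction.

P(no clubs) = 11/17 × 10/16 = 110/272 = 55/136.
P(at least one) = 1 − 55/136 = 81/136.

81/136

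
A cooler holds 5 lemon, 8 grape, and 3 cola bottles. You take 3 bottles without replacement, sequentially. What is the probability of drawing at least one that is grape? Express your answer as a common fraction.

P(no grape) = 8/16 × 7/15 × 6/14 = 336/3360 = 1/10.
P(at least one) = 1 − 1/10 = 9/10.

9/10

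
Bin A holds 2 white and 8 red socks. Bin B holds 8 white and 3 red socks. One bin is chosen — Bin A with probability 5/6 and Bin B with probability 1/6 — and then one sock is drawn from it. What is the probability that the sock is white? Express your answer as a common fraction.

19/66

From Bin A: P(white) = 2/10.
From Bin B: P(white) = 8/11.
Total probability = (5/6)(2/10) + (1/6)(8/11) = 19/66.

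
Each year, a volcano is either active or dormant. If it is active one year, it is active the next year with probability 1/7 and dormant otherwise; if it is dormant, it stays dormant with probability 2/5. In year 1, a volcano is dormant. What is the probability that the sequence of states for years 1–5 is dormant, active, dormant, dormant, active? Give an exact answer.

Year 1 is given. For each transition, use the conditional probability from the current state:
P(active | dormant) = 3/5; P(dormant | active) = 6/7; P(dormant | dormant) = 2/5; P(active | dormant) = 3/5.
P = 3/5 × 6/7 × 2/5 × 3/5 = 108/875.

108/875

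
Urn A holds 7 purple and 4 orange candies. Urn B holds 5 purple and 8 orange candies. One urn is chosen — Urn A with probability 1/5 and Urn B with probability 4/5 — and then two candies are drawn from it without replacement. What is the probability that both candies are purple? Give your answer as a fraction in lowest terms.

From Urn A: P(both purple) = (7/11)(6/10) = 21/55.
From Urn B: P(both purple) = (5/13)(4/12) = 5/39.
Total probability = (1/5)(21/55) + (4/5)(5/39) = 1919/10725.

1919/10725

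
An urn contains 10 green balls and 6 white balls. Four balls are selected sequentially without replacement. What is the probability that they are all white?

3/364

P(all white) = 6/16 × 5/15 × 4/14 × 3/13 = 360/43680 = 3/364.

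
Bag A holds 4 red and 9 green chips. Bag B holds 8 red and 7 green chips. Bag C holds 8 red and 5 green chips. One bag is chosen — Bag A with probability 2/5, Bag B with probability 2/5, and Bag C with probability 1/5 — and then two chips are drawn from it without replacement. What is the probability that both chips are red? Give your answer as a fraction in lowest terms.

68/325

From Bag A: P(both red) = (4/13)(3/12) = 1/13.
From Bag B: P(both red) = (8/15)(7/14) = 4/15.
From Bag C: P(both red) = (8/13)(7/12) = 14/39.
Total probability = (2/5)(1/13) + (2/5)(4/15) + (1/5)(14/39) = 68/325.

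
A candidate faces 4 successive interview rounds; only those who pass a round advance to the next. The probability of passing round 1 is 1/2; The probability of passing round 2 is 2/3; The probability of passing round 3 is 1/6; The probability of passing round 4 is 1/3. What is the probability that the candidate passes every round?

1/54

Each stage is reached only if all earlier stages succeed, so
P = 1/2 × 2/3 × 1/6 × 1/3 = 2/108 = 1/54.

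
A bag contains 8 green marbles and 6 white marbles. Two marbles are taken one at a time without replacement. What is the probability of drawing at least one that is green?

P(no green) = 6/14 × 5/13 = 30/182 = 15/91.
P(at least one) = 1 − 15/91 = 76/91.

76/91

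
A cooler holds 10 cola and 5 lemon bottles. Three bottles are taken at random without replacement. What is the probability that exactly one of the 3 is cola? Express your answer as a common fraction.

One ordering (cola drawn first) has probability 10/15 × 5/14 × 4/13 = 200/2730 = 20/273.
There are C(3,1) = 3 such orderings, each equally likely, so P = 3 × 20/273 = 20/91.

20/91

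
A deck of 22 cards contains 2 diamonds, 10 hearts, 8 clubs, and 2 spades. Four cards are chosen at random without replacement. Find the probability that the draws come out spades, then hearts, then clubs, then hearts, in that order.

Each draw changes the counts, so multiply the conditional probabilities along the sequence:
P = 2/22 × 10/21 × 8/20 × 9/19 = 1440/175560 = 12/1463.

12/1463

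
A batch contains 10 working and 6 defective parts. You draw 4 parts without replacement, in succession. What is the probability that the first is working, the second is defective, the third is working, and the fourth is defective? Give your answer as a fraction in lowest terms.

Chain rule:
P = 10/16 × 6/15 × 9/14 × 5/13 = 2700/43680 = 45/728.

45/728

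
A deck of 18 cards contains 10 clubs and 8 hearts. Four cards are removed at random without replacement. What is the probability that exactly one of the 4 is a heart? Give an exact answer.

One ordering (a heart drawn first) has probability 8/18 × 10/17 × 9/16 × 8/15 = 5760/73440 = 4/51.
There are C(4,1) = 4 such orderings, each equally likely, so P = 4 × 4/51 = 16/51.

16/51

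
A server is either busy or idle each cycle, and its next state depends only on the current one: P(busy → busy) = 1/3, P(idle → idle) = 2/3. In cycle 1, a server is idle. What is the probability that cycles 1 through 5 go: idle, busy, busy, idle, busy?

Cycle 1 is given. For each transition, use the conditional probability from the current state:
P(busy | idle) = 1/3; P(busy | busy) = 1/3; P(idle | busy) = 2/3; P(busy | idle) = 1/3.
P = 1/3 × 1/3 × 2/3 × 1/3 = 2/81.

2/81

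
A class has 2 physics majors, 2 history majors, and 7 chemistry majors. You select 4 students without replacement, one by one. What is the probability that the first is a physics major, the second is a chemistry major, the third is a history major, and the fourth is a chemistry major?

Chain rule:
P = 2/11 × 7/10 × 2/9 × 6/8 = 168/7920 = 7/330.

7/330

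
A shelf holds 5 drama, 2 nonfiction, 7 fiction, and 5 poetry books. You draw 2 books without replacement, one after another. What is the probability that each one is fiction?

P(all fiction) = 7/19 × 6/18 = 42/342 = 7/57.

7/57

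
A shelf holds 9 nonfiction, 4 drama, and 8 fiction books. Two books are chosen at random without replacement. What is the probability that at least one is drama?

P(no drama) = 17/21 × 16/20 = 272/420 = 68/105.
P(at least one) = 1 − 68/105 = 37/105.

37/105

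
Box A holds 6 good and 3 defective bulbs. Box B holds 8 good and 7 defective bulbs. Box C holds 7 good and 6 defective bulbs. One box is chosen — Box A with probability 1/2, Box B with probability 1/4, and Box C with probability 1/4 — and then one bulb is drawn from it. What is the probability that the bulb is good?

469/780

From Box A: P(good) = 6/9.
From Box B: P(good) = 8/15.
From Box C: P(good) = 7/13.
Total probability = (1/2)(6/9) + (1/4)(8/15) + (1/4)(7/13) = 469/780.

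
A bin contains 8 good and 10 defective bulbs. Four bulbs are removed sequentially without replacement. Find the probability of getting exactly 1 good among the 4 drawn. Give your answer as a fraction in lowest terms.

One ordering (good drawn first) has probability 8/18 × 10/17 × 9/16 × 8/15 = 5760/73440 = 4/51.
There are C(4,1) = 4 such orderings, each equally likely, so P = 4 × 4/51 = 16/51.

16/51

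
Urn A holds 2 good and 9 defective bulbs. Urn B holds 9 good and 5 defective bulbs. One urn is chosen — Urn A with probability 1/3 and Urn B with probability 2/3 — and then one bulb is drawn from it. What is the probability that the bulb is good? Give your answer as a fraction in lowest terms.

From Urn A: P(good) = 2/11.
From Urn B: P(good) = 9/14.
Total probability = (1/3)(2/11) + (2/3)(9/14) = 113/231.

113/231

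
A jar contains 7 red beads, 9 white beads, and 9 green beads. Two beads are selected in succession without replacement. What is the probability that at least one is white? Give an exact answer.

3/5

P(no white) = 16/25 × 15/24 = 240/600 = 2/5.
P(at least one) = 1 − 2/5 = 3/5.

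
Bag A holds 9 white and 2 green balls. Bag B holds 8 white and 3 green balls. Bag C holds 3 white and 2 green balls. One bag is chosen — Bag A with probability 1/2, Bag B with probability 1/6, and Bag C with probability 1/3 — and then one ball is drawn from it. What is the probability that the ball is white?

241/330

From Bag A: P(white) = 9/11.
From Bag B: P(white) = 8/11.
From Bag C: P(white) = 3/5.
Total probability = (1/2)(9/11) + (1/6)(8/11) + (1/3)(3/5) = 241/330.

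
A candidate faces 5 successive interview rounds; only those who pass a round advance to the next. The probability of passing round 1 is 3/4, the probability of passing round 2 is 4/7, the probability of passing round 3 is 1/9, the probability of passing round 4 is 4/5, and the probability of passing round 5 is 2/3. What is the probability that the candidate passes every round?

The events are sequential, so multiply the conditional probabilities:
P = 3/4 × 4/7 × 1/9 × 4/5 × 2/3 = 96/3780 = 8/315.

8/315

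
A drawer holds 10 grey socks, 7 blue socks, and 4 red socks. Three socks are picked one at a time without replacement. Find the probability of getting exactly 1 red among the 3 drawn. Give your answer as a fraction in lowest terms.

272/665

One ordering (red drawn first) has probability 4/21 × 17/20 × 16/19 = 1088/7980 = 272/1995.
There are C(3,1) = 3 such orderings, each equally likely, so P = 3 × 272/1995 = 272/665.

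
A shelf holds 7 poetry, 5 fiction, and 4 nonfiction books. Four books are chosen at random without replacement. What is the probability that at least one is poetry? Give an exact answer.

P(no poetry) = 9/16 × 8/15 × 7/14 × 6/13 = 3024/43680 = 9/130.
P(at least one) = 1 − 9/130 = 121/130.

121/130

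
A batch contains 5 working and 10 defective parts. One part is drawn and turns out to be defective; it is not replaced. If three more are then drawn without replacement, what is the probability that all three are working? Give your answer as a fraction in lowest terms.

5/182

With the first part removed, 5 working remain out of 14.
P = 5/14 × 4/13 × 3/12 = 60/2184 = 5/182.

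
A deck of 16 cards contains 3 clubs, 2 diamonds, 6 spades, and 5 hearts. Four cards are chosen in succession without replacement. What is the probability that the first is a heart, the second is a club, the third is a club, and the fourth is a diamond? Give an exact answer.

1/728

Each draw changes the counts, so multiply the conditional probabilities along the sequence:
P = 5/16 × 3/15 × 2/14 × 2/13 = 60/43680 = 1/728.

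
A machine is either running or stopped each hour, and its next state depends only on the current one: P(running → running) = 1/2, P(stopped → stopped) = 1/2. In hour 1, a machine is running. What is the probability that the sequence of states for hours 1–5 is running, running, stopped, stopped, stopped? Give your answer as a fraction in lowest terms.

Hour 1 is given. For each transition, use the conditional probability from the current state:
P(running | running) = 1/2; P(stopped | running) = 1/2; P(stopped | stopped) = 1/2; P(stopped | stopped) = 1/2.
P = 1/2 × 1/2 × 1/2 × 1/2 = 1/16.

1/16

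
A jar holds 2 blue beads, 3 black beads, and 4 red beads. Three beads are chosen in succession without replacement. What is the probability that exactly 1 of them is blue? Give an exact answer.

One ordering (blue drawn first) has probability 2/9 × 7/8 × 6/7 = 84/504 = 1/6.
There are C(3,1) = 3 such orderings, each equally likely, so P = 3 × 1/6 = 1/2.

1/2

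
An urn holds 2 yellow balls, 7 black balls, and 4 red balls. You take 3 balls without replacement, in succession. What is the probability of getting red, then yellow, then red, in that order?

2/143

Each draw changes the counts, so multiply the conditional probabilities along the sequence:
P = 4/13 × 2/12 × 3/11 = 24/1716 = 2/143.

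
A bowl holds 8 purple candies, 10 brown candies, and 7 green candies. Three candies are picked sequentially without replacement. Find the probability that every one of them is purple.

P(every draw is purple) = 8/25 × 7/24 × 6/23 = 336/13800 = 14/575.

14/575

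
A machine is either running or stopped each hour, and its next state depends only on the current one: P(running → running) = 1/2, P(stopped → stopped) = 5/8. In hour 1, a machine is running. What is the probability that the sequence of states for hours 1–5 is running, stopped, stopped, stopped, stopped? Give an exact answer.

125/1024

Hour 1 is given. For each transition, use the conditional probability from the current state:
P(stopped | running) = 1/2; P(stopped | stopped) = 5/8; P(stopped | stopped) = 5/8; P(stopped | stopped) = 5/8.
P = 1/2 × 5/8 × 5/8 × 5/8 = 125/1024.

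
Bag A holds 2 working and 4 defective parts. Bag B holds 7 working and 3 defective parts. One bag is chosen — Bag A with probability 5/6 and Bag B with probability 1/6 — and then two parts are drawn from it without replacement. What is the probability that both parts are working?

From Bag A: P(both working) = (2/6)(1/5) = 1/15.
From Bag B: P(both working) = (7/10)(6/9) = 7/15.
Total probability = (5/6)(1/15) + (1/6)(7/15) = 2/15.

2/15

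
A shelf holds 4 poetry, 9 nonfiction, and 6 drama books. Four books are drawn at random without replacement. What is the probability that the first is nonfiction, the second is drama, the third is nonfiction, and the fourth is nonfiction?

21/646

Multiply the probability of each draw given the previous ones:
P = 9/19 × 6/18 × 8/17 × 7/16 = 3024/93024 = 21/646.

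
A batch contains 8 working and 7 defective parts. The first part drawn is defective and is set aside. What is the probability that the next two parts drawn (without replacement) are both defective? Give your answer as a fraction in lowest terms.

After the first draw, 6 of the remaining 14 parts are defective.
P = 6/14 × 5/13 = 30/182 = 15/91.

15/91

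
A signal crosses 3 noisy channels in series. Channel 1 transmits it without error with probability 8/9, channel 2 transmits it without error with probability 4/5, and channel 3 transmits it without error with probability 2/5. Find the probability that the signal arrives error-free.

Each stage is reached only if all earlier stages succeed, so
P = 8/9 × 4/5 × 2/5 = 64/225.

64/225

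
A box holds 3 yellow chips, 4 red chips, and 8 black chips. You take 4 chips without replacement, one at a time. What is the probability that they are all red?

1/1365

P = 4/15 × 3/14 × 2/13 × 1/12 = 24/32760 = 1/1365.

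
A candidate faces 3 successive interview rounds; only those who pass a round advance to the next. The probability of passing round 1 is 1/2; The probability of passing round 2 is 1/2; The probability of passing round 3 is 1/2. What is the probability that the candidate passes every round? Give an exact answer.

1/8

Multiplying along the chain,
P = 1/2 × 1/2 × 1/2 = 1/8.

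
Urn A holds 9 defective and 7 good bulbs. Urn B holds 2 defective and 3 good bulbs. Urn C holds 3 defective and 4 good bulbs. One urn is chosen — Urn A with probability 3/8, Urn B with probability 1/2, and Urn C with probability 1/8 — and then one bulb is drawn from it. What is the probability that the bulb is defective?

From Urn A: P(defective) = 9/16.
From Urn B: P(defective) = 2/5.
From Urn C: P(defective) = 3/7.
Total probability = (3/8)(9/16) + (1/2)(2/5) + (1/8)(3/7) = 2081/4480.

2081/4480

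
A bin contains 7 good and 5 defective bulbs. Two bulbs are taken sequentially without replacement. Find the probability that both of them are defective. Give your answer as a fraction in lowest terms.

5/33

P = 5/12 × 4/11 = 20/132 = 5/33.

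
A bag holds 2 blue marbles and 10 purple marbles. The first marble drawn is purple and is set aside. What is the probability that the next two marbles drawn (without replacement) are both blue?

1/55

With the first marble removed, 2 blue remain out of 11.
P = 2/11 × 1/10 = 2/110 = 1/55.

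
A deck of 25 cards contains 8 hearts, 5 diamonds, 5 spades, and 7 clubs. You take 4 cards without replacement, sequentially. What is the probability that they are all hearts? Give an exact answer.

7/1265

P = 8/25 × 7/24 × 6/23 × 5/22 = 1680/303600 = 7/1265.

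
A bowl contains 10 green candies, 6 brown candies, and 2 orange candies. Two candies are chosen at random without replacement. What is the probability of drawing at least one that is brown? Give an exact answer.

P(no brown) = 12/18 × 11/17 = 132/306 = 22/51.
P(at least one) = 1 − 22/51 = 29/51.

29/51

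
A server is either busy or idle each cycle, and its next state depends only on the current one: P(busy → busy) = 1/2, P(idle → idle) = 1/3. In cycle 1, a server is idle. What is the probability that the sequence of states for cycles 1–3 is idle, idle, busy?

Cycle 1 is given. For each transition, use the conditional probability from the current state:
P(idle | idle) = 1/3; P(busy | idle) = 2/3.
P = 1/3 × 2/3 = 2/9.

2/9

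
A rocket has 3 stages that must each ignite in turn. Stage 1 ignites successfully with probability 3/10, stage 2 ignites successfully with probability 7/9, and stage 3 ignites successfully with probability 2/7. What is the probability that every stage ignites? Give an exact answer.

Each stage is reached only if all earlier stages succeed, so
P = 3/10 × 7/9 × 2/7 = 42/630 = 1/15.

1/15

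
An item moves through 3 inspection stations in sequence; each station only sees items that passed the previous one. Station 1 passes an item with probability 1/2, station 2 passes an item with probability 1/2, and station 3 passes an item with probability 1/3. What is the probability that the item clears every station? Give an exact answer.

1/12

The events are sequential, so multiply the conditional probabilities:
P = 1/2 × 1/2 × 1/3 = 1/12.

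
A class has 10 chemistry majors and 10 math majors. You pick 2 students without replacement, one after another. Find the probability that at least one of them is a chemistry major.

29/38

P(no chemistry majors) = 10/20 × 9/19 = 90/380 = 9/38.
P(at least one) = 1 − 9/38 = 29/38.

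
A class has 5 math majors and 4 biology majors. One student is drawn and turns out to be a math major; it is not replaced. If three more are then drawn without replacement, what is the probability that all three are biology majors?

After the first draw, 4 of the remaining 8 students are biology majors.
P = 4/8 × 3/7 × 2/6 = 24/336 = 1/14.

1/14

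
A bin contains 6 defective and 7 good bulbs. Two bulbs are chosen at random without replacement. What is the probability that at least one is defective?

P(no defective) = 7/13 × 6/12 = 42/156 = 7/26.
P(at least one) = 1 − 7/26 = 19/26.

19/26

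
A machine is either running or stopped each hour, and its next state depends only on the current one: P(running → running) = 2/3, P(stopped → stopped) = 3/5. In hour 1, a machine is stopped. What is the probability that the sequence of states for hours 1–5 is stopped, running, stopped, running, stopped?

4/225

Hour 1 is given. For each transition, use the conditional probability from the current state:
P(running | stopped) = 2/5; P(stopped | running) = 1/3; P(running | stopped) = 2/5; P(stopped | running) = 1/3.
P = 2/5 × 1/3 × 2/5 × 1/3 = 4/225.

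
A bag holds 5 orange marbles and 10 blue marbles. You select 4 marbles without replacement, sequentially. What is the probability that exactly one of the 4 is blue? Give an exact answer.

One ordering (blue drawn first) has probability 10/15 × 5/14 × 4/13 × 3/12 = 600/32760 = 5/273.
There are C(4,1) = 4 such orderings, each equally likely, so P = 4 × 5/273 = 20/273.

20/273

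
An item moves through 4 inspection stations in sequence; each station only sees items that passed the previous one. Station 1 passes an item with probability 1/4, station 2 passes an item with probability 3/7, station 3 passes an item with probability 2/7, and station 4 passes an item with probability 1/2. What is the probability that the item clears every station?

Each stage is reached only if all earlier stages succeed, so
P = 1/4 × 3/7 × 2/7 × 1/2 = 6/392 = 3/196.

3/196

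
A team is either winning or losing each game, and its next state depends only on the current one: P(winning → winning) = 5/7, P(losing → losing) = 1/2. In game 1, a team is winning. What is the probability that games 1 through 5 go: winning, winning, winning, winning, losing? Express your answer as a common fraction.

Game 1 is given. For each transition, use the conditional probability from the current state:
P(winning | winning) = 5/7; P(winning | winning) = 5/7; P(winning | winning) = 5/7; P(losing | winning) = 2/7.
P = 5/7 × 5/7 × 5/7 × 2/7 = 250/2401.

250/2401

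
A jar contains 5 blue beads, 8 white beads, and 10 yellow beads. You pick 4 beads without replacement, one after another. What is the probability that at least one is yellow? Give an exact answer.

P(no yellow) = 13/23 × 12/22 × 11/21 × 10/20 = 17160/212520 = 13/161.
P(at least one) = 1 − 13/161 = 148/161.

148/161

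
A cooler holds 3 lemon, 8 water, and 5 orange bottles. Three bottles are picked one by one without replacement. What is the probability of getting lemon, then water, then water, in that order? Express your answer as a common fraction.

1/20

Multiply the probability of each draw given the previous ones:
P = 3/16 × 8/15 × 7/14 = 168/3360 = 1/20.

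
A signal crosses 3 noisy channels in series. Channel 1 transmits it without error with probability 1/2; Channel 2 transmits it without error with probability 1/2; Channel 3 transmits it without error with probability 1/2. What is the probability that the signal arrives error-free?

The events are sequential, so multiply the conditional probabilities:
P = 1/2 × 1/2 × 1/2 = 1/8.

1/8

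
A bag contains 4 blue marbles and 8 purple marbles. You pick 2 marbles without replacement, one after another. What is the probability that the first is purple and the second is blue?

8/33

Each draw changes the counts, so multiply the conditional probabilities along the sequence:
P = 8/12 × 4/11 = 32/132 = 8/33.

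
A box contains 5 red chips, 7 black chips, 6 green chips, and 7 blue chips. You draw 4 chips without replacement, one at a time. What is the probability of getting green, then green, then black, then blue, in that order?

Chain rule:
P = 6/25 × 5/24 × 7/23 × 7/22 = 1470/303600 = 49/10120.

49/10120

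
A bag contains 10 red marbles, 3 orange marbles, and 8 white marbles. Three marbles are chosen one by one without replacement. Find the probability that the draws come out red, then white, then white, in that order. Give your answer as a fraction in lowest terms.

4/57

Chain rule:
P = 10/21 × 8/20 × 7/19 = 560/7980 = 4/57.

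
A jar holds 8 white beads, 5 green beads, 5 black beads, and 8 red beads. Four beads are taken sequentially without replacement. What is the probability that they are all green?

P = 5/26 × 4/25 × 3/24 × 2/23 = 120/358800 = 1/2990.

1/2990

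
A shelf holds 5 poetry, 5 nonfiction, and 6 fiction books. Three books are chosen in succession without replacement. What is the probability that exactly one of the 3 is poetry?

One ordering (poetry drawn first) has probability 5/16 × 11/15 × 10/14 = 550/3360 = 55/336.
There are C(3,1) = 3 such orderings, each equally likely, so P = 3 × 55/336 = 55/112.

55/112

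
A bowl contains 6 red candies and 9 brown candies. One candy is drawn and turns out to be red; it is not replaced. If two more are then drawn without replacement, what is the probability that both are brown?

36/91

With the first candy removed, 9 brown remain out of 14.
P = 9/14 × 8/13 = 72/182 = 36/91.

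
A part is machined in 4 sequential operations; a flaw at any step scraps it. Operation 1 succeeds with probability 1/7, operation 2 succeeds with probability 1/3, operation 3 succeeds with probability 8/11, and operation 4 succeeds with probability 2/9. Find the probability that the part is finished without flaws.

16/2079

The events are sequential, so multiply the conditional probabilities:
P = 1/7 × 1/3 × 8/11 × 2/9 = 16/2079.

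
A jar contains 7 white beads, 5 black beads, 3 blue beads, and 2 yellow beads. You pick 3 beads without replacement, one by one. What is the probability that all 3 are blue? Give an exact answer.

1/680

P(all blue) = 3/17 × 2/16 × 1/15 = 6/4080 = 1/680.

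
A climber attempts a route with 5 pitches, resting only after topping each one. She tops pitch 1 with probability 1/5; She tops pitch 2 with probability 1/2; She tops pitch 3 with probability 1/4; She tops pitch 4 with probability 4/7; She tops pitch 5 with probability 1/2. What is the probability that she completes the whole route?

Multiplying along the chain,
P = 1/5 × 1/2 × 1/4 × 4/7 × 1/2 = 4/560 = 1/140.

1/140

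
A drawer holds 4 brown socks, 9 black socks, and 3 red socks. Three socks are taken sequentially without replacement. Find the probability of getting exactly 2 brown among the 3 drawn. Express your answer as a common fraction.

9/70

One ordering (brown drawn first) has probability 4/16 × 3/15 × 12/14 = 144/3360 = 3/70.
There are C(3,2) = 3 such orderings, each equally likely, so P = 3 × 3/70 = 9/70.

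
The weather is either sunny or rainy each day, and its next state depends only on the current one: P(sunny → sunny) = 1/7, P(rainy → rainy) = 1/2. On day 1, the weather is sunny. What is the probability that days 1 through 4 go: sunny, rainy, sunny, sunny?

Day 1 is given. For each transition, use the conditional probability from the current state:
P(rainy | sunny) = 6/7; P(sunny | rainy) = 1/2; P(sunny | sunny) = 1/7.
P = 6/7 × 1/2 × 1/7 = 6/98 = 3/49.

3/49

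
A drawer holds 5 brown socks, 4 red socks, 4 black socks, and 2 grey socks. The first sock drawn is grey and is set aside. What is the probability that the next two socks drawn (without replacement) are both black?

With the first sock removed, 4 black remain out of 14.
P = 4/14 × 3/13 = 12/182 = 6/91.

6/91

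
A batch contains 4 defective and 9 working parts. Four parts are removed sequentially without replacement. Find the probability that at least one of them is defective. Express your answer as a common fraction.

P(no defective) = 9/13 × 8/12 × 7/11 × 6/10 = 3024/17160 = 126/715.
P(at least one) = 1 − 126/715 = 589/715.

589/715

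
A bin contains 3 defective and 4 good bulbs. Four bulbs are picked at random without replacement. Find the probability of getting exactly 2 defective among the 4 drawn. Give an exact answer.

18/35

One ordering (defective drawn first) has probability 3/7 × 2/6 × 4/5 × 3/4 = 72/840 = 3/35.
There are C(4,2) = 6 such orderings, each equally likely, so P = 6 × 3/35 = 18/35.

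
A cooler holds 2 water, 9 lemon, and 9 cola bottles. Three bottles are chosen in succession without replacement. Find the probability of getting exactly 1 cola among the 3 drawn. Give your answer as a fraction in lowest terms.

33/76

One ordering (cola drawn first) has probability 9/20 × 11/19 × 10/18 = 990/6840 = 11/76.
There are C(3,1) = 3 such orderings, each equally likely, so P = 3 × 11/76 = 33/76.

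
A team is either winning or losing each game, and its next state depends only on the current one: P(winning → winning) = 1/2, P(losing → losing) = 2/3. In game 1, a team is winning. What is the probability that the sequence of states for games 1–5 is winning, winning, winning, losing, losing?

1/12

Game 1 is given. For each transition, use the conditional probability from the current state:
P(winning | winning) = 1/2; P(winning | winning) = 1/2; P(losing | winning) = 1/2; P(losing | losing) = 2/3.
P = 1/2 × 1/2 × 1/2 × 2/3 = 2/24 = 1/12.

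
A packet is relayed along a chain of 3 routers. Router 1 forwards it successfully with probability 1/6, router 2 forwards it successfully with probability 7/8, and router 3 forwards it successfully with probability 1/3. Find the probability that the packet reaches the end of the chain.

The events are sequential, so multiply the conditional probabilities:
P = 1/6 × 7/8 × 1/3 = 7/144.

7/144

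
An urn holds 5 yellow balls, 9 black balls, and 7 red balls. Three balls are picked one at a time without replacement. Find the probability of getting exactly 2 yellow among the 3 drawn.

16/133

One ordering (yellow drawn first) has probability 5/21 × 4/20 × 16/19 = 320/7980 = 16/399.
There are C(3,2) = 3 such orderings, each equally likely, so P = 3 × 16/399 = 16/133.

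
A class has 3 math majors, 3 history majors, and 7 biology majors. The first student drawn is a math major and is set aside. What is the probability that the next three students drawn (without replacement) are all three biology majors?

7/44

After the first draw, 7 of the remaining 12 students are biology majors.
P = 7/12 × 6/11 × 5/10 = 210/1320 = 7/44.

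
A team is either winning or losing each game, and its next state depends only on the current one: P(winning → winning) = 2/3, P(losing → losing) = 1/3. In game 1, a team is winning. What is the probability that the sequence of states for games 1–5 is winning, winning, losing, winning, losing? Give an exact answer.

4/81

Game 1 is given. For each transition, use the conditional probability from the current state:
P(winning | winning) = 2/3; P(losing | winning) = 1/3; P(winning | losing) = 2/3; P(losing | winning) = 1/3.
P = 2/3 × 1/3 × 2/3 × 1/3 = 4/81.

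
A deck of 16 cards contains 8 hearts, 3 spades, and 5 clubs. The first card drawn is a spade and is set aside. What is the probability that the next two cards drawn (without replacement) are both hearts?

4/15

With the first card removed, 8 hearts remain out of 15.
P = 8/15 × 7/14 = 56/210 = 4/15.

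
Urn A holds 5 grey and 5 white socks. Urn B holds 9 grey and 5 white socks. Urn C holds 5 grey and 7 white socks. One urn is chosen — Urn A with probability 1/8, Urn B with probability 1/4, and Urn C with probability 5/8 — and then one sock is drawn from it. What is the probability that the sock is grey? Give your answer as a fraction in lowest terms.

From Urn A: P(grey) = 5/10.
From Urn B: P(grey) = 9/14.
From Urn C: P(grey) = 5/12.
Total probability = (1/8)(5/10) + (1/4)(9/14) + (5/8)(5/12) = 325/672.

325/672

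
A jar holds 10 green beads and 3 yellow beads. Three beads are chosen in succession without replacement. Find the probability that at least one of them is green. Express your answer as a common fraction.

P(no green) = 3/13 × 2/12 × 1/11 = 6/1716 = 1/286.
P(at least one) = 1 − 1/286 = 285/286.

285/286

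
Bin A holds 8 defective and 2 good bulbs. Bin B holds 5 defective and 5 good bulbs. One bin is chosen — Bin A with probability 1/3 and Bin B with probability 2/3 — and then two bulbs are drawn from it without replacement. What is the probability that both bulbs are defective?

From Bin A: P(both defective) = (8/10)(7/9) = 28/45.
From Bin B: P(both defective) = (5/10)(4/9) = 2/9.
Total probability = (1/3)(28/45) + (2/3)(2/9) = 16/45.

16/45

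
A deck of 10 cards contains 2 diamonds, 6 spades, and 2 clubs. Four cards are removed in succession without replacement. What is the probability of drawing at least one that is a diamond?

2/3

P(no diamonds) = 8/10 × 7/9 × 6/8 × 5/7 = 1680/5040 = 1/3.
P(at least one) = 1 − 1/3 = 2/3.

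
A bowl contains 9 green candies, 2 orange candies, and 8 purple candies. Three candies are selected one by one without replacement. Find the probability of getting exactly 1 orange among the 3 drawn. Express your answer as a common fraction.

16/57

One ordering (orange drawn first) has probability 2/19 × 17/18 × 16/17 = 544/5814 = 16/171.
There are C(3,1) = 3 such orderings, each equally likely, so P = 3 × 16/171 = 16/57.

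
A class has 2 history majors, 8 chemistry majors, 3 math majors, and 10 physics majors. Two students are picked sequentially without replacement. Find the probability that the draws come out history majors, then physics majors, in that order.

10/253

Each draw changes the counts, so multiply the conditional probabilities along the sequence:
P = 2/23 × 10/22 = 20/506 = 10/253.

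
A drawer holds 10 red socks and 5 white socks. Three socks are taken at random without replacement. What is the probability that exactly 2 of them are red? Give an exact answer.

45/91

One ordering (red drawn first) has probability 10/15 × 9/14 × 5/13 = 450/2730 = 15/91.
There are C(3,2) = 3 such orderings, each equally likely, so P = 3 × 15/91 = 45/91.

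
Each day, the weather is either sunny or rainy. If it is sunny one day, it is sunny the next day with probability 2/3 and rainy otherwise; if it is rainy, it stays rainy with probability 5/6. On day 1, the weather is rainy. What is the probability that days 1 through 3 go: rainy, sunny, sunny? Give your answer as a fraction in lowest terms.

1/9

Day 1 is given. For each transition, use the conditional probability from the current state:
P(sunny | rainy) = 1/6; P(sunny | sunny) = 2/3.
P = 1/6 × 2/3 = 2/18 = 1/9.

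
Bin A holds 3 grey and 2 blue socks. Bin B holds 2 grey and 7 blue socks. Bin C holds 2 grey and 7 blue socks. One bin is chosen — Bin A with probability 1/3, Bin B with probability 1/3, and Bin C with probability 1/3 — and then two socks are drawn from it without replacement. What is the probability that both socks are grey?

From Bin A: P(both grey) = (3/5)(2/4) = 3/10.
From Bin B: P(both grey) = (2/9)(1/8) = 1/36.
From Bin C: P(both grey) = (2/9)(1/8) = 1/36.
Total probability = (1/3)(3/10) + (1/3)(1/36) + (1/3)(1/36) = 16/135.

16/135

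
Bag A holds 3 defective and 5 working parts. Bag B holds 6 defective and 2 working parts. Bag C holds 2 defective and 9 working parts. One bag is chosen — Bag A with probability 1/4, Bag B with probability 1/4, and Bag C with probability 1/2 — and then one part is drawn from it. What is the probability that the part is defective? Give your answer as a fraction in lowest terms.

131/352

From Bag A: P(defective) = 3/8.
From Bag B: P(defective) = 6/8.
From Bag C: P(defective) = 2/11.
Total probability = (1/4)(3/8) + (1/4)(6/8) + (1/2)(2/11) = 131/352.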